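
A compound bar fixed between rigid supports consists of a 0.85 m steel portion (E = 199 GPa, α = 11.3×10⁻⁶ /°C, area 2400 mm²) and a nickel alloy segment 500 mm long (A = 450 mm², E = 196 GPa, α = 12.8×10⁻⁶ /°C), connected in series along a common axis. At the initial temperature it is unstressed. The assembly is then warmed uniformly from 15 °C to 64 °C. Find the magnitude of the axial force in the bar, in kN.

P ≈ 105 kN (compressive)

With the walls removed the bar would change length by δ_free = Σ αᵢΔT Lᵢ = 11.3×10⁻⁶×49×850 + 12.8×10⁻⁶×49×500 = 0.7842 mm.
The walls prevent any net length change, so an axial force P (same in every segment) develops. Compatibility: P · Σ Lᵢ/(AᵢEᵢ) = δ_free.
The series flexibility is Σ Lᵢ/(AᵢEᵢ) = 850/(2400×199×10³) + 500/(450×196×10³) = 7.449×10⁻⁶ mm/N.
So P = 0.7842 / 7.449×10⁻⁶ = 105.3 kN, compressive.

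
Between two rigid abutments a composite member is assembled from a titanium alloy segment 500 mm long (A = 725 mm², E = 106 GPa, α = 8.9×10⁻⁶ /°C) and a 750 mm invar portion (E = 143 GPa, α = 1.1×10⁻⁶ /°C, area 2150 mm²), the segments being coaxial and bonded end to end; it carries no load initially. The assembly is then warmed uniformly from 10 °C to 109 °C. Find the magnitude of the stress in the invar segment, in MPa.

With the walls removed the bar would change length by δ_free = Σ αᵢΔT Lᵢ = 8.9×10⁻⁶×99×500 + 1.1×10⁻⁶×99×750 = 0.5222 mm.
The walls prevent any net length change, so an axial force P (same in every segment) develops. Compatibility: P · Σ Lᵢ/(AᵢEᵢ) = δ_free.
Σ Lᵢ/(AᵢEᵢ) = 500/(725×106×10³) + 750/(2150×143×10³) = 8.946×10⁻⁶ mm/N.
Hence P = δ_free / Σ(L/AE) = 0.5222/8.946×10⁻⁶ = 58.38 kN (compressive).
σ_{invar} = P / A = 58380 / 2150 = 27.15 MPa.

σ ≈ 27.2 MPa (compressive)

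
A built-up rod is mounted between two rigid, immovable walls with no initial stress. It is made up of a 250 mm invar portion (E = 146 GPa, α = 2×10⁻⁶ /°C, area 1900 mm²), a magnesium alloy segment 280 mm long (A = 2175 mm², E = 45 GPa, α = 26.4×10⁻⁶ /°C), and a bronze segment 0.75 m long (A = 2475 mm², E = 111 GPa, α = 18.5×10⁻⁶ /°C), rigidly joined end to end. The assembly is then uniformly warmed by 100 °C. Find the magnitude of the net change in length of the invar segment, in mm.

|ΔL| ≈ 0.252 mm

With the walls removed the bar would change length by δ_free = Σ αᵢΔT Lᵢ = 2×10⁻⁶×100×250 + 26.4×10⁻⁶×100×280 + 18.5×10⁻⁶×100×750 = 2.177 mm.
Since the ends are fixed, an axial force P builds up, equal in every segment, with P · Σ Lᵢ/(AᵢEᵢ) = δ_free.
The series flexibility is Σ Lᵢ/(AᵢEᵢ) = 250/(1900×146×10³) + 280/(2175×45×10³) + 750/(2475×111×10³) = 6.492×10⁻⁶ mm/N.
P = 2.177 / 6.492×10⁻⁶ = 335300 N = 335.3 kN, compressive.
For the invar segment, free thermal change = 2×10⁻⁶×100×250 = 0.05 mm and elastic change from P = 335300×250/(1900×146×10³) = 0.3022 mm; these oppose, so the net change is 0.252 mm (segment shortens).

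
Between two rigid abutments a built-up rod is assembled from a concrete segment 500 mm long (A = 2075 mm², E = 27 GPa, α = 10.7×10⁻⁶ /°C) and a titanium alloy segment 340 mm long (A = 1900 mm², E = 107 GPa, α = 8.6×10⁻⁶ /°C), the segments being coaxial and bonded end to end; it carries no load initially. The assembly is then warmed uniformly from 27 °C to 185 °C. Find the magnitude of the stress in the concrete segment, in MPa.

Free thermal expansion of the whole bar: Σ αᵢΔT Lᵢ = 10.7×10⁻⁶×158×500 + 8.6×10⁻⁶×158×340 = 1.307 mm.
Since the ends are fixed, an axial force P builds up, equal in every segment, with P · Σ Lᵢ/(AᵢEᵢ) = δ_free.
Σ Lᵢ/(AᵢEᵢ) = 500/(2075×27×10³) + 340/(1900×107×10³) = 1.06×10⁻⁵ mm/N.
Hence P = δ_free / Σ(L/AE) = 1.307/1.06×10⁻⁵ = 123.4 kN (compressive).
σ_{concrete} = P / A = 123400 / 2075 = 59.45 MPa.

σ ≈ 59.5 MPa (compressive)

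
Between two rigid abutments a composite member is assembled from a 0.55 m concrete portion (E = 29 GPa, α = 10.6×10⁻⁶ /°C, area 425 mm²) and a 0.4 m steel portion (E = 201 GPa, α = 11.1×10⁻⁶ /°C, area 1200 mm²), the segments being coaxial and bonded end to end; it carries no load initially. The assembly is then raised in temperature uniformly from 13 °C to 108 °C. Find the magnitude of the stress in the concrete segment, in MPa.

σ ≈ 49.6 MPa (compressive)

With the walls removed the bar would change length by δ_free = Σ αᵢΔT Lᵢ = 10.6×10⁻⁶×95×550 + 11.1×10⁻⁶×95×400 = 0.9756 mm.
Since the ends are fixed, an axial force P builds up, equal in every segment, with P · Σ Lᵢ/(AᵢEᵢ) = δ_free.
Σ Lᵢ/(AᵢEᵢ) = 550/(425×29×10³) + 400/(1200×201×10³) = 4.628×10⁻⁵ mm/N.
So P = 0.9756 / 4.628×10⁻⁵ = 21.08 kN, compressive.
σ_{concrete} = P / A = 21080 / 425 = 49.6 MPa.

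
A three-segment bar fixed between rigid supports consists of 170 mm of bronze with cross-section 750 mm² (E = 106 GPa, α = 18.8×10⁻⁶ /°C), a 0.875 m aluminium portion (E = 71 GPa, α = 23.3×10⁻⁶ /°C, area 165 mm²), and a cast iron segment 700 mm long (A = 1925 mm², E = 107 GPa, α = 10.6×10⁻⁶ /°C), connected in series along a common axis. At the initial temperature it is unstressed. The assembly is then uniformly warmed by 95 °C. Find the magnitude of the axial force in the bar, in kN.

If the supports were absent, the total length change would be Σ αᵢΔT Lᵢ = 18.8×10⁻⁶×95×170 + 23.3×10⁻⁶×95×875 + 10.6×10⁻⁶×95×700 = 2.945 mm.
Since the ends are fixed, an axial force P builds up, equal in every segment, with P · Σ Lᵢ/(AᵢEᵢ) = δ_free.
Σ Lᵢ/(AᵢEᵢ) = 170/(750×106×10³) + 875/(165×71×10³) + 700/(1925×107×10³) = 8.023×10⁻⁵ mm/N.
So P = 2.945 / 8.023×10⁻⁵ = 36.71 kN, compressive.

P ≈ 36.7 kN (compressive)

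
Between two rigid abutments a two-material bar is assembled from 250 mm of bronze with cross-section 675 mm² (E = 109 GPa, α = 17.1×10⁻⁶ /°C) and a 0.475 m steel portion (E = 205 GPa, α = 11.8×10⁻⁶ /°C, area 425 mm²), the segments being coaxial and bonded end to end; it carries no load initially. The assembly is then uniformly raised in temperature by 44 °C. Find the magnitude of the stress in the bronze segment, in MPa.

σ ≈ 72.8 MPa (compressive)

Free thermal expansion of the whole bar: Σ αᵢΔT Lᵢ = 17.1×10⁻⁶×44×250 + 11.8×10⁻⁶×44×475 = 0.4347 mm.
Since the ends are fixed, an axial force P builds up, equal in every segment, with P · Σ Lᵢ/(AᵢEᵢ) = δ_free.
The series flexibility is Σ Lᵢ/(AᵢEᵢ) = 250/(675×109×10³) + 475/(425×205×10³) = 8.85×10⁻⁶ mm/N.
P = 0.4347 / 8.85×10⁻⁶ = 49120 N = 49.12 kN, compressive.
σ_{bronze} = P / A = 49120 / 675 = 72.77 MPa.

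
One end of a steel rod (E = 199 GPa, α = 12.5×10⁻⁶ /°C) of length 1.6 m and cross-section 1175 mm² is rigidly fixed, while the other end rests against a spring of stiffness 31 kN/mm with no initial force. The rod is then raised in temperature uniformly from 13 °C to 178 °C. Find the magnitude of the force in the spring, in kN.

P ≈ 84.4 kN

If the spring were absent the rod would lengthen by αΔT L = 12.5×10⁻⁶ × 165 × 1600 = 3.3 mm.
Let P be the compressive force at the spring. The rod shortens elastically by PL/(AE) and the spring compresses by P/k; together these equal δ_free.
P [ L/(AE) + 1/k ] = δ_free → P [ 1600/(1175×199×10³) + 1/(31×10³) ] = 3.3.
P = 3.3 / 3.91×10⁻⁵ = 84400 N.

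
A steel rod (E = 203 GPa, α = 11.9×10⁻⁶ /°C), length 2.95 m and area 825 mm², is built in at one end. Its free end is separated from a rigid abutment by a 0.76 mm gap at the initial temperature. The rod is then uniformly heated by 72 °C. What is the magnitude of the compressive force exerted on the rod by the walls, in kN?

P ≈ 100 kN

If the wall were absent the rod would grow by αΔT L = 11.9×10⁻⁶ × 72 × 2950 = 2.528 mm.
After closing the 0.76 mm clearance, 2.528 − 0.76 = 1.768 mm of expansion remains to be suppressed by the wall.
So σ = E(δ_free − g)/L = 203×10³ × 1.768/2950 = 121.6 MPa.
Force on the wall = σA = 121.6 × 825 mm² = 100.3 kN.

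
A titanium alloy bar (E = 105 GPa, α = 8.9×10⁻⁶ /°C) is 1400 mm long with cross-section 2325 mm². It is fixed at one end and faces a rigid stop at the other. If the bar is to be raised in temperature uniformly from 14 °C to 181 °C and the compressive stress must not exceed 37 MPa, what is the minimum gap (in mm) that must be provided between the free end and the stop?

Free expansion if unrestrained: δ_free = αΔT L = 8.9×10⁻⁶ × 167 × 1400 = 2.081 mm.
At the allowable stress the elastic shortening the wall may impose is σL/E = 37 × 1400 / (105×10³) = 0.4933 mm.
The gap must absorb the remainder: g_min = 2.081 − 0.4933 = 1.587 mm.

g ≈ 1.59 mm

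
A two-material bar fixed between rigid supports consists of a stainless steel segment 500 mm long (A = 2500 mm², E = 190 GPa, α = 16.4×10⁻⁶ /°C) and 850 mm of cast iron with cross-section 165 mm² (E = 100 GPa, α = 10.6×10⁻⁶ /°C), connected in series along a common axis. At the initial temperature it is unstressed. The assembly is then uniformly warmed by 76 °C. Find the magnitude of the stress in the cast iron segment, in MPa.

If the supports were absent, the total length change would be Σ αᵢΔT Lᵢ = 16.4×10⁻⁶×76×500 + 10.6×10⁻⁶×76×850 = 1.308 mm.
The rigid supports impose zero overall length change; the single axial force P common to all segments must satisfy P Σ Lᵢ/(AᵢEᵢ) = δ_free.
The series flexibility is Σ Lᵢ/(AᵢEᵢ) = 500/(2500×190×10³) + 850/(165×100×10³) = 5.257×10⁻⁵ mm/N.
P = 1.308 / 5.257×10⁻⁵ = 24880 N = 24.88 kN, compressive.
σ_{cast iron} = P / A = 24880 / 165 = 150.8 MPa.

σ ≈ 151 MPa (compressive)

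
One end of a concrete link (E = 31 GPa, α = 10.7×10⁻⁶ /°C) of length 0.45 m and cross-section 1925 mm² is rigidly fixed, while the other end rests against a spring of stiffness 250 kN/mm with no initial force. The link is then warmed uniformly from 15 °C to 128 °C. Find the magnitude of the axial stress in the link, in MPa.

σ ≈ 24.5 MPa (compressive)

Free thermal expansion: δ_free = αΔT L = 10.7×10⁻⁶ × 113 × 450 = 0.5441 mm.
With a force P in the spring, the elastic change of the link is PL/(AE) and that of the spring is P/k; compatibility requires their sum to equal δ_free.
So P = δ_free / [L/(AE) + 1/k] = 0.5441 / [ 450/(1925×31×10³) + 1/(250×10³) ].
P = 0.5441 / 1.154×10⁻⁵ = 47150 N.
σ = P/A = 47150/1925 = 24.49 MPa.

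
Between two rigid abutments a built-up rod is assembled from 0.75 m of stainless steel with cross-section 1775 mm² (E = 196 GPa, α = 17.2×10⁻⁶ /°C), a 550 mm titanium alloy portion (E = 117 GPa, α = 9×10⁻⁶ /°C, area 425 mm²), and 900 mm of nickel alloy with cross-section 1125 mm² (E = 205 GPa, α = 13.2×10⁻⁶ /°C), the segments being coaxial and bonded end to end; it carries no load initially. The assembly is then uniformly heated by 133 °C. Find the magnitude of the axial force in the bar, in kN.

P ≈ 231 kN (compressive)

With the walls removed the bar would change length by δ_free = Σ αᵢΔT Lᵢ = 17.2×10⁻⁶×133×750 + 9×10⁻⁶×133×550 + 13.2×10⁻⁶×133×900 = 3.954 mm.
The walls prevent any net length change, so an axial force P (same in every segment) develops. Compatibility: P · Σ Lᵢ/(AᵢEᵢ) = δ_free.
Σ Lᵢ/(AᵢEᵢ) = 750/(1775×196×10³) + 550/(425×117×10³) + 900/(1125×205×10³) = 1.712×10⁻⁵ mm/N.
Hence P = δ_free / Σ(L/AE) = 3.954/1.712×10⁻⁵ = 231 kN (compressive).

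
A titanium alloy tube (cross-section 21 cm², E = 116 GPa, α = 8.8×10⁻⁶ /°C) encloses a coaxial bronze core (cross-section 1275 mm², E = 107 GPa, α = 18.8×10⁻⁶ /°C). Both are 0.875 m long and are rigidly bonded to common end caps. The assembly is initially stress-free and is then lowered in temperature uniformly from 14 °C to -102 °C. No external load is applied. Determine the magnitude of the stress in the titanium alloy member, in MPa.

σ ≈ 48.3 MPa (compressive)

Equilibrium of a rigid end plate with no external load gives equal and opposite internal forces ±P in the two members. Since α_{bronze} > α_{titanium alloy}, cooling drives the bronze into tension and the titanium alloy into compression.
Compatibility of the two members (thermal + elastic change equal): (α₁ − α₂)ΔT = P·[1/(A₁E₁) + 1/(A₂E₂)].
|α₁ − α₂|·ΔT = 10×10⁻⁶ × 116 = 0.00116.
1/(A₁E₁) + 1/(A₂E₂) = 1/(2100×116×10³) + 1/(1275×107×10³) = 1.144×10⁻⁸ N⁻¹.
P = 0.00116 / 1.144×10⁻⁸ = 101400 N = 101.4 kN.
σ_{titanium alloy} = P/A₁ = 101400/2100 = 48.31 MPa, compressive.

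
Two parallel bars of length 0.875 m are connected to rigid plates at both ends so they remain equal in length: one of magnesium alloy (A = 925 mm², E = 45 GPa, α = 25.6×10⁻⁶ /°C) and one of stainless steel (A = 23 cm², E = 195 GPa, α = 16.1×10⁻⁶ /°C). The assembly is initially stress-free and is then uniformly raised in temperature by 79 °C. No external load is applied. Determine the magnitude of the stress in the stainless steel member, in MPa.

The magnesium alloy has the larger α, so on heating it would change length more than the stainless steel if both were free. The rigid plates force a common final length, so the magnesium alloy is put into compression and the stainless steel into tension, with equal and opposite forces P (no external load).
Equating the net (thermal + elastic) strains gives |α₁ − α₂|·ΔT = P·[1/(A₁E₁) + 1/(A₂E₂)].
|α₁ − α₂|·ΔT = 9.5×10⁻⁶ × 79 = 0.0007505.
1/(A₁E₁) + 1/(A₂E₂) = 1/(925×45×10³) + 1/(2300×195×10³) = 2.625×10⁻⁸ N⁻¹.
So P = 0.0007505 / 2.625×10⁻⁸ = 28.59 kN.
σ_{stainless steel} = P/A₂ = 28590/2300 = 12.43 MPa, tensile.

σ ≈ 12.4 MPa (tensile)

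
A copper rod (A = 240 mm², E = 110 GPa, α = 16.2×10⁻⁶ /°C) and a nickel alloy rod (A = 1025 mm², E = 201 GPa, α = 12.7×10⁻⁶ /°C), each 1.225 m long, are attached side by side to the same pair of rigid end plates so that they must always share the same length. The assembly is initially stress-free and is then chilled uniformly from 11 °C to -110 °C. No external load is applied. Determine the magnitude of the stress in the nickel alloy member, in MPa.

Both members must finish at the same length. With the larger α, the copper tends to over-contract; the plates restrain it, putting the copper in tension and the nickel alloy in compression. With no external load the two internal forces are equal and opposite, magnitude P.
Setting the final lengths equal and cancelling L: (α₁ − α₂)ΔT = P/(A₁E₁) + P/(A₂E₂).
|α₁ − α₂|·ΔT = 3.5×10⁻⁶ × 121 = 0.0004235.
1/(A₁E₁) + 1/(A₂E₂) = 1/(240×110×10³) + 1/(1025×201×10³) = 4.273×10⁻⁸ N⁻¹.
P = 0.0004235 / 4.273×10⁻⁸ = 9910 N = 9.91 kN.
σ_{nickel alloy} = P/A₂ = 9910/1025 = 9.669 MPa, compressive.

σ ≈ 9.67 MPa (compressive)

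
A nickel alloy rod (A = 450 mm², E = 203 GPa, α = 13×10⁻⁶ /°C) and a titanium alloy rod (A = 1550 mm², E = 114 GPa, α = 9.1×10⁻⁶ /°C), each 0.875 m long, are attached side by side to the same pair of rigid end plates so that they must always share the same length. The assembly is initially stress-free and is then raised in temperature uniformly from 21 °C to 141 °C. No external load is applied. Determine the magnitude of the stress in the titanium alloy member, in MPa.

σ ≈ 18.2 MPa (tensile)

Equilibrium of a rigid end plate with no external load gives equal and opposite internal forces ±P in the two members. Since α_{nickel alloy} > α_{titanium alloy}, heating drives the nickel alloy into compression and the titanium alloy into tension.
Setting the final lengths equal and cancelling L: (α₁ − α₂)ΔT = P/(A₁E₁) + P/(A₂E₂).
|α₁ − α₂|·ΔT = 3.9×10⁻⁶ × 120 = 0.000468.
1/(A₁E₁) + 1/(A₂E₂) = 1/(450×203×10³) + 1/(1550×114×10³) = 1.661×10⁻⁸ N⁻¹.
So P = 0.000468 / 1.661×10⁻⁸ = 28.18 kN.
σ_{titanium alloy} = P/A₂ = 28180/1550 = 18.18 MPa, tensile.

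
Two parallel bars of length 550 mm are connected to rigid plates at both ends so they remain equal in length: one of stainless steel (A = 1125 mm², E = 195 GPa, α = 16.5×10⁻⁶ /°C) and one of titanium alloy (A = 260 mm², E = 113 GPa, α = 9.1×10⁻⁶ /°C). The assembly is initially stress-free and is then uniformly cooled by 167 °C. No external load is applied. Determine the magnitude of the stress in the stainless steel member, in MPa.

The stainless steel has the larger α, so on cooling it would change length more than the titanium alloy if both were free. The rigid plates force a common final length, so the stainless steel is put into tension and the titanium alloy into compression, with equal and opposite forces P (no external load).
Compatibility of the two members (thermal + elastic change equal): (α₁ − α₂)ΔT = P·[1/(A₁E₁) + 1/(A₂E₂)].
|α₁ − α₂|·ΔT = 7.4×10⁻⁶ × 167 = 0.001236.
1/(A₁E₁) + 1/(A₂E₂) = 1/(1125×195×10³) + 1/(260×113×10³) = 3.86×10⁻⁸ N⁻¹.
P = 0.001236 / 3.86×10⁻⁸ = 32020 N = 32.02 kN.
σ_{stainless steel} = P/A₁ = 32020/1125 = 28.46 MPa, tensile.

σ ≈ 28.5 MPa (tensile)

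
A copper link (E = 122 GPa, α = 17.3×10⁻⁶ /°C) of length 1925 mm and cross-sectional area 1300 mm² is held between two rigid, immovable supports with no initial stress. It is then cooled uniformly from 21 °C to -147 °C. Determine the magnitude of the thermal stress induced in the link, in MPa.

With length fixed, the mechanical strain must cancel the thermal strain αΔT = 17.3×10⁻⁶ × 168 = 2906.4×10⁻⁶.
Hence σ = E·αΔT = 122×10³ × 2906.4×10⁻⁶ = 354.6 MPa, tensile.

σ ≈ 355 MPa (tensile)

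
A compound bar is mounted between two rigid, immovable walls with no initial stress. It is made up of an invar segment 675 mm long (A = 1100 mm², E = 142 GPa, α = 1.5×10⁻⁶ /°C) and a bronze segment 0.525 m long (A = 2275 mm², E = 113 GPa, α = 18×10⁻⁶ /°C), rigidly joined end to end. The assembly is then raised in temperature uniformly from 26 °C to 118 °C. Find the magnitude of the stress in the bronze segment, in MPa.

σ ≈ 66.5 MPa (compressive)

If the supports were absent, the total length change would be Σ αᵢΔT Lᵢ = 1.5×10⁻⁶×92×675 + 18×10⁻⁶×92×525 = 0.9626 mm.
Since the ends are fixed, an axial force P builds up, equal in every segment, with P · Σ Lᵢ/(AᵢEᵢ) = δ_free.
Σ Lᵢ/(AᵢEᵢ) = 675/(1100×142×10³) + 525/(2275×113×10³) = 6.364×10⁻⁶ mm/N.
Hence P = δ_free / Σ(L/AE) = 0.9626/6.364×10⁻⁶ = 151.3 kN (compressive).
σ_{bronze} = P / A = 151300 / 2275 = 66.49 MPa.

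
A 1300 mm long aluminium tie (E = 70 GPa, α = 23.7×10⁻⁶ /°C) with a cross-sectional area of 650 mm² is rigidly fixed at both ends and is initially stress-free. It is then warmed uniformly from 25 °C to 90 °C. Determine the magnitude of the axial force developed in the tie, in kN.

P ≈ 70.1 kN (compressive)

With zero net strain, σ = E·αΔT = 70 GPa × 23.7×10⁻⁶ × 65 = 107.8 MPa.
Axial force P = σA = 107.8 × 650 = 70090 N = 70.09 kN, compressive.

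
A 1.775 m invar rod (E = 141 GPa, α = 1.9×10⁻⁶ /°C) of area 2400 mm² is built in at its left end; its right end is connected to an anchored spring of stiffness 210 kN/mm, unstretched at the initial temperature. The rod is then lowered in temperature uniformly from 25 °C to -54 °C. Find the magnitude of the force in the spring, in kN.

P ≈ 26.6 kN

If the spring were absent the rod would shorten by αΔT L = 1.9×10⁻⁶ × 79 × 1775 = 0.2664 mm.
With a force P in the spring, the elastic change of the rod is PL/(AE) and that of the spring is P/k; compatibility requires their sum to equal δ_free.
So P = δ_free / [L/(AE) + 1/k] = 0.2664 / [ 1775/(2400×141×10³) + 1/(210×10³) ].
P = 0.2664 / 1.001×10⁻⁵ = 26620 N.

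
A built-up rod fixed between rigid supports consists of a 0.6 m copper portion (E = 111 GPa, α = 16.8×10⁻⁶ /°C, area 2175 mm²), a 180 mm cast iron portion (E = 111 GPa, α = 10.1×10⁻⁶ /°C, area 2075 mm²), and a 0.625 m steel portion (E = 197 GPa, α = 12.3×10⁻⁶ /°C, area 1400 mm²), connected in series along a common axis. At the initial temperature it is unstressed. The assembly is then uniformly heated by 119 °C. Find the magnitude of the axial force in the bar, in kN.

If the supports were absent, the total length change would be Σ αᵢΔT Lᵢ = 16.8×10⁻⁶×119×600 + 10.1×10⁻⁶×119×180 + 12.3×10⁻⁶×119×625 = 2.331 mm.
Since the ends are fixed, an axial force P builds up, equal in every segment, with P · Σ Lᵢ/(AᵢEᵢ) = δ_free.
The series flexibility is Σ Lᵢ/(AᵢEᵢ) = 600/(2175×111×10³) + 180/(2075×111×10³) + 625/(1400×197×10³) = 5.533×10⁻⁶ mm/N.
So P = 2.331 / 5.533×10⁻⁶ = 421.2 kN, compressive.

P ≈ 421 kN (compressive)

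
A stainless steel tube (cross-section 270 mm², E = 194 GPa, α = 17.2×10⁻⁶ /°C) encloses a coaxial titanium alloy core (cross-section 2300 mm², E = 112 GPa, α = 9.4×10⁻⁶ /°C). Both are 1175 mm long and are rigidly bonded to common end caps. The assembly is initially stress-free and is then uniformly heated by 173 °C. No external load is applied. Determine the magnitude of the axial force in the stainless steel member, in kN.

P ≈ 58.7 kN (compressive in the stainless steel)

Equilibrium of a rigid end plate with no external load gives equal and opposite internal forces ±P in the two members. Since α_{stainless steel} > α_{titanium alloy}, heating drives the stainless steel into compression and the titanium alloy into tension.
Compatibility of the two members (thermal + elastic change equal): (α₁ − α₂)ΔT = P·[1/(A₁E₁) + 1/(A₂E₂)].
|α₁ − α₂|·ΔT = 7.8×10⁻⁶ × 173 = 0.001349.
1/(A₁E₁) + 1/(A₂E₂) = 1/(270×194×10³) + 1/(2300×112×10³) = 2.297×10⁻⁸ N⁻¹.
P = 0.001349 / 2.297×10⁻⁸ = 58740 N = 58.74 kN.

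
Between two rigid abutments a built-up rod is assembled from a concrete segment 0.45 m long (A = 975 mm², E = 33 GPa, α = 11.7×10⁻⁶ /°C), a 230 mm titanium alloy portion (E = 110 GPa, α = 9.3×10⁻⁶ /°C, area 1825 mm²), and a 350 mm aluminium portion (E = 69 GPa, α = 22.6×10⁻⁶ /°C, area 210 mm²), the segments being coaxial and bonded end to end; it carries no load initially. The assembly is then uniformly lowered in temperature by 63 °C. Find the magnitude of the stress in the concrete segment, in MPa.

σ ≈ 25.2 MPa (tensile)

With the walls removed the bar would change length by δ_free = Σ αᵢΔT Lᵢ = 11.7×10⁻⁶×63×450 + 9.3×10⁻⁶×63×230 + 22.6×10⁻⁶×63×350 = 0.9648 mm.
The walls prevent any net length change, so an axial force P (same in every segment) develops. Compatibility: P · Σ Lᵢ/(AᵢEᵢ) = δ_free.
The series flexibility is Σ Lᵢ/(AᵢEᵢ) = 450/(975×33×10³) + 230/(1825×110×10³) + 350/(210×69×10³) = 3.929×10⁻⁵ mm/N.
P = 0.9648 / 3.929×10⁻⁵ = 24560 N = 24.56 kN, tensile.
σ_{concrete} = P / A = 24560 / 975 = 25.19 MPa.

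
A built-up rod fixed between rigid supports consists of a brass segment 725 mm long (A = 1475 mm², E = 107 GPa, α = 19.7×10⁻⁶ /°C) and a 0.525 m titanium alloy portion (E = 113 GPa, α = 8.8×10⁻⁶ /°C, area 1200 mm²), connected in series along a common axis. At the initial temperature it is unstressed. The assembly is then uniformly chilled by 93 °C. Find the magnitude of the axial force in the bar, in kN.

P ≈ 208 kN (tensile)

With the walls removed the bar would change length by δ_free = Σ αᵢΔT Lᵢ = 19.7×10⁻⁶×93×725 + 8.8×10⁻⁶×93×525 = 1.758 mm.
Since the ends are fixed, an axial force P builds up, equal in every segment, with P · Σ Lᵢ/(AᵢEᵢ) = δ_free.
The series flexibility is Σ Lᵢ/(AᵢEᵢ) = 725/(1475×107×10³) + 525/(1200×113×10³) = 8.465×10⁻⁶ mm/N.
Hence P = δ_free / Σ(L/AE) = 1.758/8.465×10⁻⁶ = 207.7 kN (tensile).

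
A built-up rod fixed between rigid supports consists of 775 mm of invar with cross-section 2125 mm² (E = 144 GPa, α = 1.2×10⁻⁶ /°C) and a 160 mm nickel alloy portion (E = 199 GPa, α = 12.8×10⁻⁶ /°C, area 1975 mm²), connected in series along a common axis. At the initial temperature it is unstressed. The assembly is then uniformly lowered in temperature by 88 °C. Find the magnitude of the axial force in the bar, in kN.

If the supports were absent, the total length change would be Σ αᵢΔT Lᵢ = 1.2×10⁻⁶×88×775 + 12.8×10⁻⁶×88×160 = 0.2621 mm.
The rigid supports impose zero overall length change; the single axial force P common to all segments must satisfy P Σ Lᵢ/(AᵢEᵢ) = δ_free.
The series flexibility is Σ Lᵢ/(AᵢEᵢ) = 775/(2125×144×10³) + 160/(1975×199×10³) = 2.94×10⁻⁶ mm/N.
Hence P = δ_free / Σ(L/AE) = 0.2621/2.94×10⁻⁶ = 89.14 kN (tensile).

P ≈ 89.1 kN (tensile)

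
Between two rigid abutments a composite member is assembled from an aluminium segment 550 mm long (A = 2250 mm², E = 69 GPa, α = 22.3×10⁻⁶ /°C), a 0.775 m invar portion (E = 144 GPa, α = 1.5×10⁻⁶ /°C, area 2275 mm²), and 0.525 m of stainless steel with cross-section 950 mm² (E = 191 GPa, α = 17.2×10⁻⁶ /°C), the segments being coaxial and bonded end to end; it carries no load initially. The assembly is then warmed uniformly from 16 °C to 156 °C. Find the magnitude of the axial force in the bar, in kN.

P ≈ 357 kN (compressive)

With the walls removed the bar would change length by δ_free = Σ αᵢΔT Lᵢ = 22.3×10⁻⁶×140×550 + 1.5×10⁻⁶×140×775 + 17.2×10⁻⁶×140×525 = 3.144 mm.
The rigid supports impose zero overall length change; the single axial force P common to all segments must satisfy P Σ Lᵢ/(AᵢEᵢ) = δ_free.
Σ Lᵢ/(AᵢEᵢ) = 550/(2250×69×10³) + 775/(2275×144×10³) + 525/(950×191×10³) = 8.802×10⁻⁶ mm/N.
Hence P = δ_free / Σ(L/AE) = 3.144/8.802×10⁻⁶ = 357.2 kN (compressive).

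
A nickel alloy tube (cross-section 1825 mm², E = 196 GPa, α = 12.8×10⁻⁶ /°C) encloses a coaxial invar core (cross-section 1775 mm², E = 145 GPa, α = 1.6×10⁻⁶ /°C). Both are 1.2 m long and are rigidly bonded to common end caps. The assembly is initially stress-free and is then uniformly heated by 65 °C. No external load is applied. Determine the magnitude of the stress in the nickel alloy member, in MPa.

σ ≈ 59.7 MPa (compressive)

The nickel alloy has the larger α, so on heating it would change length more than the invar if both were free. The rigid plates force a common final length, so the nickel alloy is put into compression and the invar into tension, with equal and opposite forces P (no external load).
Compatibility of the two members (thermal + elastic change equal): (α₁ − α₂)ΔT = P·[1/(A₁E₁) + 1/(A₂E₂)].
|α₁ − α₂|·ΔT = 11.2×10⁻⁶ × 65 = 0.000728.
1/(A₁E₁) + 1/(A₂E₂) = 1/(1825×196×10³) + 1/(1775×145×10³) = 6.681×10⁻⁹ N⁻¹.
P = 0.000728 / 6.681×10⁻⁹ = 109000 N = 109 kN.
σ_{nickel alloy} = P/A₁ = 109000/1825 = 59.71 MPa, compressive.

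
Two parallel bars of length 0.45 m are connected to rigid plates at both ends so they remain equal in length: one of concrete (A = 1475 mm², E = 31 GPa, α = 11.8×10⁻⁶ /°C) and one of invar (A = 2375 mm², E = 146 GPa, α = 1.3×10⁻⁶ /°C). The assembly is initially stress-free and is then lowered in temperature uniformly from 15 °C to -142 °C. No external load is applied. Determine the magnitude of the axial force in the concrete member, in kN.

The concrete has the larger α, so on cooling it would change length more than the invar if both were free. The rigid plates force a common final length, so the concrete is put into tension and the invar into compression, with equal and opposite forces P (no external load).
Compatibility of the two members (thermal + elastic change equal): (α₁ − α₂)ΔT = P·[1/(A₁E₁) + 1/(A₂E₂)].
|α₁ − α₂|·ΔT = 10.5×10⁻⁶ × 157 = 0.001649.
1/(A₁E₁) + 1/(A₂E₂) = 1/(1475×31×10³) + 1/(2375×146×10³) = 2.475×10⁻⁸ N⁻¹.
P = 0.001649 / 2.475×10⁻⁸ = 66600 N = 66.6 kN.

P ≈ 66.6 kN (tensile in the concrete)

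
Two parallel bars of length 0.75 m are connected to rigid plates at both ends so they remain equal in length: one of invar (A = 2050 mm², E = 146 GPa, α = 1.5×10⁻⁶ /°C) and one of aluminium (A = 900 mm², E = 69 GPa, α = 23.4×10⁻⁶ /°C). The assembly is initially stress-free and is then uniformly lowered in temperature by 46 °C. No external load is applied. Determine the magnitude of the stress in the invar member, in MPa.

σ ≈ 25.3 MPa (compressive)

The aluminium has the larger α, so on cooling it would change length more than the invar if both were free. The rigid plates force a common final length, so the aluminium is put into tension and the invar into compression, with equal and opposite forces P (no external load).
Setting the final lengths equal and cancelling L: (α₁ − α₂)ΔT = P/(A₁E₁) + P/(A₂E₂).
|α₁ − α₂|·ΔT = 21.9×10⁻⁶ × 46 = 0.001007.
1/(A₁E₁) + 1/(A₂E₂) = 1/(2050×146×10³) + 1/(900×69×10³) = 1.944×10⁻⁸ N⁻¹.
So P = 0.001007 / 1.944×10⁻⁸ = 51.81 kN.
σ_{invar} = P/A₁ = 51810/2050 = 25.27 MPa, compressive.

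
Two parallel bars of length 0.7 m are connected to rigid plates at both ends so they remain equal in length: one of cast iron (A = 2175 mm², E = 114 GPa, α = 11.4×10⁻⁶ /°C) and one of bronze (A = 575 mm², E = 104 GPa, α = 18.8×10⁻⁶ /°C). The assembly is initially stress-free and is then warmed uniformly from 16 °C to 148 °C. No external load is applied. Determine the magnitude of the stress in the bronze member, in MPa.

σ ≈ 81.8 MPa (compressive)

Both members must finish at the same length. With the larger α, the bronze tends to over-expand; the plates restrain it, putting the bronze in compression and the cast iron in tension. With no external load the two internal forces are equal and opposite, magnitude P.
Compatibility of the two members (thermal + elastic change equal): (α₁ − α₂)ΔT = P·[1/(A₁E₁) + 1/(A₂E₂)].
|α₁ − α₂|·ΔT = 7.4×10⁻⁶ × 132 = 0.0009768.
1/(A₁E₁) + 1/(A₂E₂) = 1/(2175×114×10³) + 1/(575×104×10³) = 2.076×10⁻⁸ N⁻¹.
P = 0.0009768 / 2.076×10⁻⁸ = 47060 N = 47.06 kN.
σ_{bronze} = P/A₂ = 47060/575 = 81.85 MPa, compressive.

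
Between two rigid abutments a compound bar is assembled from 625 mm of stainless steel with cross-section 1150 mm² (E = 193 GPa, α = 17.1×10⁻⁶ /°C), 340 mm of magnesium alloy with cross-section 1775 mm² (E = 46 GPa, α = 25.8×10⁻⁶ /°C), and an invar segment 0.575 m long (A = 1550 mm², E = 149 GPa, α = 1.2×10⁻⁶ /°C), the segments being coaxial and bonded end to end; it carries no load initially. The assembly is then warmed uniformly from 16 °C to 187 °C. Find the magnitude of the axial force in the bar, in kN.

With the walls removed the bar would change length by δ_free = Σ αᵢΔT Lᵢ = 17.1×10⁻⁶×171×625 + 25.8×10⁻⁶×171×340 + 1.2×10⁻⁶×171×575 = 3.446 mm.
Since the ends are fixed, an axial force P builds up, equal in every segment, with P · Σ Lᵢ/(AᵢEᵢ) = δ_free.
Σ Lᵢ/(AᵢEᵢ) = 625/(1150×193×10³) + 340/(1775×46×10³) + 575/(1550×149×10³) = 9.47×10⁻⁶ mm/N.
Hence P = δ_free / Σ(L/AE) = 3.446/9.47×10⁻⁶ = 363.8 kN (compressive).

P ≈ 364 kN (compressive)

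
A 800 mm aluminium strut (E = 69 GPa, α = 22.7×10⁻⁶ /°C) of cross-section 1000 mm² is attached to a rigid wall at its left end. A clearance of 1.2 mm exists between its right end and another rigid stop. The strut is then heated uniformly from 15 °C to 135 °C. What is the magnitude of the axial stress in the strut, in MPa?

σ ≈ 84.5 MPa (compressive)

Free thermal elongation = αΔT L = 22.7×10⁻⁶ × 120 × 800 = 2.179 mm.
This exceeds the 1.2 mm gap, so the wall pushes back. The portion of expansion that must be recovered elastically is δ_free − gap = 2.179 − 1.2 = 0.9792 mm.
That suppressed elongation corresponds to σ = E·Δ/L = 69×10³ × 0.9792/800 = 84.46 MPa.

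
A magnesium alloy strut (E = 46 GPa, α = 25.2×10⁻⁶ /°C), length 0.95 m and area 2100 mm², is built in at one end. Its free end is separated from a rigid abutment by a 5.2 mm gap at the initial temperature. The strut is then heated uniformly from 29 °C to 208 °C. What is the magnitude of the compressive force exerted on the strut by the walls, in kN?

P ≈ 0 kN

Free thermal elongation = αΔT L = 25.2×10⁻⁶ × 179 × 950 = 4.285 mm.
This is smaller than the 5.2 mm clearance, so the strut expands freely without reaching the stop — the stress is zero.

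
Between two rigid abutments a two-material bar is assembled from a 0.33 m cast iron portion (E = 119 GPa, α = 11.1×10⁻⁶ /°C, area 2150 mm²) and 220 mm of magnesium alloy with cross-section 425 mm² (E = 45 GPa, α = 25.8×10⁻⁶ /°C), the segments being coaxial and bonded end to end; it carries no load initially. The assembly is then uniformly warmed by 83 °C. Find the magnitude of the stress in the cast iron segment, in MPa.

With the walls removed the bar would change length by δ_free = Σ αᵢΔT Lᵢ = 11.1×10⁻⁶×83×330 + 25.8×10⁻⁶×83×220 = 0.7751 mm.
The rigid supports impose zero overall length change; the single axial force P common to all segments must satisfy P Σ Lᵢ/(AᵢEᵢ) = δ_free.
Σ Lᵢ/(AᵢEᵢ) = 330/(2150×119×10³) + 220/(425×45×10³) = 1.279×10⁻⁵ mm/N.
P = 0.7751 / 1.279×10⁻⁵ = 60590 N = 60.59 kN, compressive.
σ_{cast iron} = P / A = 60590 / 2150 = 28.18 MPa.

σ ≈ 28.2 MPa (compressive)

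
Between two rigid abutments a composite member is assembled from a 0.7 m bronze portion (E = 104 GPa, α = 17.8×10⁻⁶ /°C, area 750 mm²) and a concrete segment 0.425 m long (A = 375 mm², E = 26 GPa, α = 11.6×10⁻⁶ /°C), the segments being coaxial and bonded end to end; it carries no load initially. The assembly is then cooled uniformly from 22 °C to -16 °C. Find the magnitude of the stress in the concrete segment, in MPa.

With the walls removed the bar would change length by δ_free = Σ αᵢΔT Lᵢ = 17.8×10⁻⁶×38×700 + 11.6×10⁻⁶×38×425 = 0.6608 mm.
The walls prevent any net length change, so an axial force P (same in every segment) develops. Compatibility: P · Σ Lᵢ/(AᵢEᵢ) = δ_free.
Σ Lᵢ/(AᵢEᵢ) = 700/(750×104×10³) + 425/(375×26×10³) = 5.256×10⁻⁵ mm/N.
Hence P = δ_free / Σ(L/AE) = 0.6608/5.256×10⁻⁵ = 12.57 kN (tensile).
σ_{concrete} = P / A = 12570 / 375 = 33.52 MPa.

σ ≈ 33.5 MPa (tensile)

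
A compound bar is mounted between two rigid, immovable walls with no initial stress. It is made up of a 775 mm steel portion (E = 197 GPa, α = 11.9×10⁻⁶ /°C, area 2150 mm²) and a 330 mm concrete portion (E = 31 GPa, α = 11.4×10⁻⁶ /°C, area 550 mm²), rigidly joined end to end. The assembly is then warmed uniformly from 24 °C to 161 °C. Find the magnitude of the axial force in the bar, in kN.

Free thermal expansion of the whole bar: Σ αᵢΔT Lᵢ = 11.9×10⁻⁶×137×775 + 11.4×10⁻⁶×137×330 = 1.779 mm.
Since the ends are fixed, an axial force P builds up, equal in every segment, with P · Σ Lᵢ/(AᵢEᵢ) = δ_free.
Σ Lᵢ/(AᵢEᵢ) = 775/(2150×197×10³) + 330/(550×31×10³) = 2.118×10⁻⁵ mm/N.
So P = 1.779 / 2.118×10⁻⁵ = 83.97 kN, compressive.

P ≈ 84 kN (compressive)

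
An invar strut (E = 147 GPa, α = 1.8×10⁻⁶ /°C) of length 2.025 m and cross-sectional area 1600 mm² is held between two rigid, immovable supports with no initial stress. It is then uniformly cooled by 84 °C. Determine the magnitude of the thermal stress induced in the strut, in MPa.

Because both ends are immovable the net strain is zero, and the suppressed thermal strain is αΔT = 1.8×10⁻⁶ × 84 = 151.2×10⁻⁶.
Hence σ = E·αΔT = 147×10³ × 151.2×10⁻⁶ = 22.23 MPa, tensile.

σ ≈ 22.2 MPa (tensile)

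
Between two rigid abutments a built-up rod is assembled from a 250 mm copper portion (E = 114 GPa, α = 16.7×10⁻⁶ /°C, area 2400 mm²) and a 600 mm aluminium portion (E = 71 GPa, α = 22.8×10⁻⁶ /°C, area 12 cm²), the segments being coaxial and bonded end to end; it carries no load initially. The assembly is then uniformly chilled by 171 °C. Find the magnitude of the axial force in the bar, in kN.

P ≈ 384 kN (tensile)

If the supports were absent, the total length change would be Σ αᵢΔT Lᵢ = 16.7×10⁻⁶×171×250 + 22.8×10⁻⁶×171×600 = 3.053 mm.
The rigid supports impose zero overall length change; the single axial force P common to all segments must satisfy P Σ Lᵢ/(AᵢEᵢ) = δ_free.
Σ Lᵢ/(AᵢEᵢ) = 250/(2400×114×10³) + 600/(1200×71×10³) = 7.956×10⁻⁶ mm/N.
So P = 3.053 / 7.956×10⁻⁶ = 383.8 kN, tensile.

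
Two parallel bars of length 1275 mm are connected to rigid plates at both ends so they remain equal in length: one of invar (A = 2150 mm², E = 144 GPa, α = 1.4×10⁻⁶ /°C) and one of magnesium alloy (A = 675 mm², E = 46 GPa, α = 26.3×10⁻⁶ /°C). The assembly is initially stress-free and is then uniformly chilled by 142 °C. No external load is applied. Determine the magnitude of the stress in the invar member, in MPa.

σ ≈ 46.4 MPa (compressive)

The magnesium alloy has the larger α, so on cooling it would change length more than the invar if both were free. The rigid plates force a common final length, so the magnesium alloy is put into tension and the invar into compression, with equal and opposite forces P (no external load).
Equating the net (thermal + elastic) strains gives |α₁ − α₂|·ΔT = P·[1/(A₁E₁) + 1/(A₂E₂)].
|α₁ − α₂|·ΔT = 24.9×10⁻⁶ × 142 = 0.003536.
1/(A₁E₁) + 1/(A₂E₂) = 1/(2150×144×10³) + 1/(675×46×10³) = 3.544×10⁻⁸ N⁻¹.
P = 0.003536 / 3.544×10⁻⁸ = 99780 N = 99.78 kN.
σ_{invar} = P/A₁ = 99780/2150 = 46.41 MPa, compressive.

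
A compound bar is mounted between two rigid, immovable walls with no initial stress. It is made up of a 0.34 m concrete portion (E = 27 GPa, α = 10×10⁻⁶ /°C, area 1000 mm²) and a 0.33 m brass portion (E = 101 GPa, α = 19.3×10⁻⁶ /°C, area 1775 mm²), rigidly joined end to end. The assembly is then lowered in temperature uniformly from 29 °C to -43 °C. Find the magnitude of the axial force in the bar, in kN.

P ≈ 48.7 kN (tensile)

If the supports were absent, the total length change would be Σ αᵢΔT Lᵢ = 10×10⁻⁶×72×340 + 19.3×10⁻⁶×72×330 = 0.7034 mm.
The rigid supports impose zero overall length change; the single axial force P common to all segments must satisfy P Σ Lᵢ/(AᵢEᵢ) = δ_free.
The series flexibility is Σ Lᵢ/(AᵢEᵢ) = 340/(1000×27×10³) + 330/(1775×101×10³) = 1.443×10⁻⁵ mm/N.
Hence P = δ_free / Σ(L/AE) = 0.7034/1.443×10⁻⁵ = 48.73 kN (tensile).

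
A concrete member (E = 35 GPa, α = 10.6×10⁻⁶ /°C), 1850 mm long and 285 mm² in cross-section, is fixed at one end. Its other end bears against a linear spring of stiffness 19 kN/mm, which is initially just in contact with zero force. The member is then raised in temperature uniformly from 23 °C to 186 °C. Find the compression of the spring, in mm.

δ ≈ 0.707 mm

If the spring were absent the member would lengthen by αΔT L = 10.6×10⁻⁶ × 163 × 1850 = 3.196 mm.
With a force P in the spring, the elastic change of the member is PL/(AE) and that of the spring is P/k; compatibility requires their sum to equal δ_free.
P [ L/(AE) + 1/k ] = δ_free → P [ 1850/(285×35×10³) + 1/(19×10³) ] = 3.196.
P = 3.196 / 0.0002381 = 13430 N.
Spring compression = P/k = 13430/(19×10³) = 0.7066 mm.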